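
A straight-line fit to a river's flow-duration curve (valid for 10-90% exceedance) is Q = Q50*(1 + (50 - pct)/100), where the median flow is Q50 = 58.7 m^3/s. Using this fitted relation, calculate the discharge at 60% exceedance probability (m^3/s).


Q = 58.7 * (1 + (50 - 60)/100) = 52.8300 m^3/s


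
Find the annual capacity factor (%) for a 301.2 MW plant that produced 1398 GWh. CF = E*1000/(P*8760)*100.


CF = 1398 * 1000 / (301.2 * 8760) * 100 = 52.9844 %


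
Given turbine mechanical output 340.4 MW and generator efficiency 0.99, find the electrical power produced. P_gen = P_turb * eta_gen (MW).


P_gen = 340.4 * 0.99 = 336.9960 MW


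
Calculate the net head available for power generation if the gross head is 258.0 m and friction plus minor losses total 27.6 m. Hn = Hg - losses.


Hn = 258.0 - 27.6 = 230.4000 m


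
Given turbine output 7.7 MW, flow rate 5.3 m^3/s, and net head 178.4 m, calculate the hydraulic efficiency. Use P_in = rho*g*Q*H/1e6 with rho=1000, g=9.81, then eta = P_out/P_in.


P_in = 1000 * 9.81 * 5.3 * 178.4 / 1e6 = 9.2756 MW
eta = 7.7 / 9.2756 = 0.8301


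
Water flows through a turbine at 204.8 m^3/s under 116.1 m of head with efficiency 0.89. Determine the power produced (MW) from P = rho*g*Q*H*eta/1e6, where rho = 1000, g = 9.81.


P = 1000 * 9.81 * 204.8 * 116.1 * 0.89 / 1e6 = 207.5971 MW


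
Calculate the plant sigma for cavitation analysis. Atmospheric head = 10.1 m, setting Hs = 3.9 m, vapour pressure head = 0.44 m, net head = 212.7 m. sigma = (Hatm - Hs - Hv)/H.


sigma = (10.1 - 3.9 - 0.44) / 212.7 = 0.0271


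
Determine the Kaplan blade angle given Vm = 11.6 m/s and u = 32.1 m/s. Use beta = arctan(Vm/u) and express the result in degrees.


beta = arctan(11.6 / 32.1) = 19.8684 degrees


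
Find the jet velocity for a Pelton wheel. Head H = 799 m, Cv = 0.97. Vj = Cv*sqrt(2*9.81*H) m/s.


Vj = 0.97 * sqrt(2*9.81*799) = 121.4492 m/s


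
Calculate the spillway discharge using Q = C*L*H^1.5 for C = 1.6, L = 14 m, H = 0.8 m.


Q = 1.6 * 14 * 0.8^1.5 = 16.0281 m^3/s


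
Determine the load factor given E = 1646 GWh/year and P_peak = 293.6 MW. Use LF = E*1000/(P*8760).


LF = 1646 * 1000 / (293.6 * 8760) = 0.6400


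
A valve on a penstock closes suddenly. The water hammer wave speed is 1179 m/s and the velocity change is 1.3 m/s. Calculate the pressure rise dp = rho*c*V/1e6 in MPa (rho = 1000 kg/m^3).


dp = 1000 * 1179 * 1.3 / 1e6 = 1.5327 MPa


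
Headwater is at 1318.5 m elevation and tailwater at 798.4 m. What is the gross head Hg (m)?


Hg = 1318.5 - 798.4 = 520.1000 m


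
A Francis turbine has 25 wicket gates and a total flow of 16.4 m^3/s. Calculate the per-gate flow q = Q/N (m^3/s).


q = 16.4 / 25 = 0.6560 m^3/s


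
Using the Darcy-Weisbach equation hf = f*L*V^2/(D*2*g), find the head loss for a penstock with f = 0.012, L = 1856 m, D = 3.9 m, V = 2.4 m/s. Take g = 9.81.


hf = 0.012 * 1856 * 2.4^2 / (3.9 * 2 * 9.81) = 1.6766 m


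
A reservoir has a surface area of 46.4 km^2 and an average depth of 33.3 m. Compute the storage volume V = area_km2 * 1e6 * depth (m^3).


V = 46.4 * 1e6 * 33.3 = 1.5451e+09 m^3


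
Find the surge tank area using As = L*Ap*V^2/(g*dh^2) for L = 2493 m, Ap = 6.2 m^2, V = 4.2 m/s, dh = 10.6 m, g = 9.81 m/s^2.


As = 2493 * 6.2 * 4.2^2 / (9.81 * 10.6^2) = 247.3613 m^2


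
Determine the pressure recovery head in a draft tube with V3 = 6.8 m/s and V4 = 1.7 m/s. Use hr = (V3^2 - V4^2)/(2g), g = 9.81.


hr = (6.8^2 - 1.7^2) / (2*9.81) = 2.2095 m


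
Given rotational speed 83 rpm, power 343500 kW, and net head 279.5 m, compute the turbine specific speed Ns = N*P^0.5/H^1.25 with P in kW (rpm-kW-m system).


Ns = 83 * 343500^0.5 / 279.5^1.25 = 42.5661


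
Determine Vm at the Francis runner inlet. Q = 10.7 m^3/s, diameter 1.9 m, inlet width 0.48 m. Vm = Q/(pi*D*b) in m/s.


Vm = 10.7 / (pi * 1.9 * 0.48) = 3.7346 m/s


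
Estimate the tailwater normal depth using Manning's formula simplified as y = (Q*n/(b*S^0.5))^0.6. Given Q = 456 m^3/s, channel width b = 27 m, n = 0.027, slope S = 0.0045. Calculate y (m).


y = (456 * 0.027 / (27 * 0.0045^0.5))^0.6 = 3.1580 m


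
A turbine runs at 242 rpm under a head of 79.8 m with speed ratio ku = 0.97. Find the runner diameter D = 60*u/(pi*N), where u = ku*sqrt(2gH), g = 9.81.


u = 0.97 * sqrt(2*9.81*79.8) = 38.3816 m/s
D = 60 * 38.3816 / (pi * 242) = 3.0291 m


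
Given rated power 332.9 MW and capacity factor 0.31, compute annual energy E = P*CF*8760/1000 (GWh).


E = 332.9 * 0.31 * 8760 / 1000 = 904.0232 GWh


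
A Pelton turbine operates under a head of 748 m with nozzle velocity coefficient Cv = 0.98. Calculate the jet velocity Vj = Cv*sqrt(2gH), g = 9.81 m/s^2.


Vj = 0.98 * sqrt(2*9.81*748) = 118.7207 m/s


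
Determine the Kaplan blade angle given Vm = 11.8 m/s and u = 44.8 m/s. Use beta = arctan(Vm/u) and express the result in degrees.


beta = arctan(11.8 / 44.8) = 14.7562 degrees


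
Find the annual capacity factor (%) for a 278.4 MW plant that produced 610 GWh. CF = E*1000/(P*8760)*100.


CF = 610 * 1000 / (278.4 * 8760) * 100 = 25.0125 %


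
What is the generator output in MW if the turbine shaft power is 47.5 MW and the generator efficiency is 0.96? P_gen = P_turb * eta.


P_gen = 47.5 * 0.96 = 45.6000 MW


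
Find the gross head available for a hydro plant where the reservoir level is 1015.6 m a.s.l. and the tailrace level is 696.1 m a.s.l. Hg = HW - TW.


Hg = 1015.6 - 696.1 = 319.5000 m


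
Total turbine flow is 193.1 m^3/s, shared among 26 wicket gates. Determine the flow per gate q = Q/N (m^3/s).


q = 193.1 / 26 = 7.4269 m^3/s


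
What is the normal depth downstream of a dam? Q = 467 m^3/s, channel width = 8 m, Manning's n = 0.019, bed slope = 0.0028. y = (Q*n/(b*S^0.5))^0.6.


y = (467 * 0.019 / (8 * 0.0028^0.5))^0.6 = 6.2064 m


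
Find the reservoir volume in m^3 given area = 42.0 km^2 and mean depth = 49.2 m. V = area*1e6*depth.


V = 42.0 * 1e6 * 49.2 = 2.0664e+09 m^3


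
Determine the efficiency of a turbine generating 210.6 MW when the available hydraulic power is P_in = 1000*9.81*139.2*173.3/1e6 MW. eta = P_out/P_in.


P_in = 1000 * 9.81 * 139.2 * 173.3 / 1e6 = 236.6502 MW
eta = 210.6 / 236.6502 = 0.8899


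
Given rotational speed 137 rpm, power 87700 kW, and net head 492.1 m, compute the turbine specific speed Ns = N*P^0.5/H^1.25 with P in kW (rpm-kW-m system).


Ns = 137 * 87700^0.5 / 492.1^1.25 = 17.5047


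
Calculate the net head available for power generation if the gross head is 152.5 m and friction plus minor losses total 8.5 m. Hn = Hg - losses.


Hn = 152.5 - 8.5 = 144.0000 m


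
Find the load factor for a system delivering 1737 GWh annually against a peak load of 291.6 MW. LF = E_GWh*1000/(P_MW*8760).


LF = 1737 * 1000 / (291.6 * 8760) = 0.6800


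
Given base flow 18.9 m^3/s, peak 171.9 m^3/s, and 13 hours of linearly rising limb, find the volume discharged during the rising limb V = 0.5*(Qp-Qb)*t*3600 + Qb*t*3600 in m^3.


V = 0.5*(171.9 - 18.9)*13*3600 + 18.9*13*3600 = 4.4647e+06 m^3


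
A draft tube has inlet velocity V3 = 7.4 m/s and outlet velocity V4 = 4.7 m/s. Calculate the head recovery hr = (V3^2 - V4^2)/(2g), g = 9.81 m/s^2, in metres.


hr = (7.4^2 - 4.7^2) / (2*9.81) = 1.6651 m


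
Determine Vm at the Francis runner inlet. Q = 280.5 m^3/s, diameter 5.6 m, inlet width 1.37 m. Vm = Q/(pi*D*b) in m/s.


Vm = 280.5 / (pi * 5.6 * 1.37) = 11.6379 m/s


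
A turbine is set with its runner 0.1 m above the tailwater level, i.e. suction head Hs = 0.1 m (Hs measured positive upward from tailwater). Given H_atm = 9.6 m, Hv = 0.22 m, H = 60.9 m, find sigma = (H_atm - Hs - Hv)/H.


sigma = (9.6 - 0.1 - 0.22) / 60.9 = 0.1524


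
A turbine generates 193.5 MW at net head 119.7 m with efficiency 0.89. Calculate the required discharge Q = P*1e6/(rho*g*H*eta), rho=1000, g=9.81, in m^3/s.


Q = 193.5 * 1e6 / (1000 * 9.81 * 119.7 * 0.89) = 185.1517 m^3/s


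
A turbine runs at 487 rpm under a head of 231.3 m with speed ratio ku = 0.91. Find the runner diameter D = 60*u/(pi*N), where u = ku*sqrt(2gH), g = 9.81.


u = 0.91 * sqrt(2*9.81*231.3) = 61.3026 m/s
D = 60 * 61.3026 / (pi * 487) = 2.4041 m


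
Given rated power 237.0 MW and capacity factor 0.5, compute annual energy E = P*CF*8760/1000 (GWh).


E = 237.0 * 0.5 * 8760 / 1000 = 1038.0600 GWh


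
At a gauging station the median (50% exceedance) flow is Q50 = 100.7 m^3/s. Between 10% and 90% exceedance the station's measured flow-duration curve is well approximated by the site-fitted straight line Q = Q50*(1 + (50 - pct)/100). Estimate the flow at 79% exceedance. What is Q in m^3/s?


Q = 100.7 * (1 + (50 - 79)/100) = 71.4970 m^3/s


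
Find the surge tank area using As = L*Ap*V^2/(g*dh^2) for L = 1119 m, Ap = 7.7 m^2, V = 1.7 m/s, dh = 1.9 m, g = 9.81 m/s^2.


As = 1119 * 7.7 * 1.7^2 / (9.81 * 1.9^2) = 703.1410 m^2


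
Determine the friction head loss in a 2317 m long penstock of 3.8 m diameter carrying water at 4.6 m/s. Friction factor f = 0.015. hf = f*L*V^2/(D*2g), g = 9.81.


hf = 0.015 * 2317 * 4.6^2 / (3.8 * 2 * 9.81) = 9.8639 m


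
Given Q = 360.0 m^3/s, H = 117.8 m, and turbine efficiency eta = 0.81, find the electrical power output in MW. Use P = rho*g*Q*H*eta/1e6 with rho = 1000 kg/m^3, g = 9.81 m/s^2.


P = 1000 * 9.81 * 360.0 * 117.8 * 0.81 / 1e6 = 336.9782 MW


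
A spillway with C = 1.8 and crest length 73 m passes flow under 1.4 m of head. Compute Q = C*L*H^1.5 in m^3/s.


Q = 1.8 * 73 * 1.4^1.5 = 217.6644 m^3/s


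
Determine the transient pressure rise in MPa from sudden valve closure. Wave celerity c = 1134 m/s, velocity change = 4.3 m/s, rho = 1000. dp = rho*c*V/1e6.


dp = 1000 * 1134 * 4.3 / 1e6 = 4.8762 MPa


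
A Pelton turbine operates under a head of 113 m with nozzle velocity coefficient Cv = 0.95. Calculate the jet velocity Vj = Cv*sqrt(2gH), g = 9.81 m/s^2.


Vj = 0.95 * sqrt(2*9.81*113) = 44.7314 m/s


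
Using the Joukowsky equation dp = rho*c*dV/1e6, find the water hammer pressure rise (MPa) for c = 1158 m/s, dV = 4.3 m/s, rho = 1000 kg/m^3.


dp = 1000 * 1158 * 4.3 / 1e6 = 4.9794 MPa


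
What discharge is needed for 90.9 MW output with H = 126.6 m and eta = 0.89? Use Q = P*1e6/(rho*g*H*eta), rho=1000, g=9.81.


Q = 90.9 * 1e6 / (1000 * 9.81 * 126.6 * 0.89) = 82.2377 m^3/s


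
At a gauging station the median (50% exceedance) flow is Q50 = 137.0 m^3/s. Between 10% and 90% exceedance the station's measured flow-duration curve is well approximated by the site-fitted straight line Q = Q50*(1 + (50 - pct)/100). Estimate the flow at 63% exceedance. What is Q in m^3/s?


Q = 137.0 * (1 + (50 - 63)/100) = 119.1900 m^3/s


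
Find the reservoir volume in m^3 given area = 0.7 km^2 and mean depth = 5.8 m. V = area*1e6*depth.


V = 0.7 * 1e6 * 5.8 = 4.0600e+06 m^3


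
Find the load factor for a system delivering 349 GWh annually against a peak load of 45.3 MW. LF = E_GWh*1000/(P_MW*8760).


LF = 349 * 1000 / (45.3 * 8760) = 0.8795


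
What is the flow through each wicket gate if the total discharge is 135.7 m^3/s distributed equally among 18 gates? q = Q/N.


q = 135.7 / 18 = 7.5389 m^3/s


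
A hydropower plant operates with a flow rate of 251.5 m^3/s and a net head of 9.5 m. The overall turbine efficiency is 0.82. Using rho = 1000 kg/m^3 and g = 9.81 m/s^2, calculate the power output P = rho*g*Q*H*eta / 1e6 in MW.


P = 1000 * 9.81 * 251.5 * 9.5 * 0.82 / 1e6 = 19.2196 MW


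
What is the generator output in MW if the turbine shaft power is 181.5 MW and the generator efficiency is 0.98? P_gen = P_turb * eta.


P_gen = 181.5 * 0.98 = 177.8700 MW


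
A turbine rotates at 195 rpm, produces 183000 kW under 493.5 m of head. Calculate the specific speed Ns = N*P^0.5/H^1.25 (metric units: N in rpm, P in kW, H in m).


Ns = 195 * 183000^0.5 / 493.5^1.25 = 35.8634


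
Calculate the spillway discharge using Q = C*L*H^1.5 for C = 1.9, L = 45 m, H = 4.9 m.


Q = 1.9 * 45 * 4.9^1.5 = 927.3854 m^3/s


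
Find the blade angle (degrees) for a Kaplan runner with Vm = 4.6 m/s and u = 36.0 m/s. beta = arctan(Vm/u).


beta = arctan(4.6 / 36.0) = 7.2817 degrees


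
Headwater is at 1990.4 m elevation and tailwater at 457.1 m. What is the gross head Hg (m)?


Hg = 1990.4 - 457.1 = 1533.3000 m


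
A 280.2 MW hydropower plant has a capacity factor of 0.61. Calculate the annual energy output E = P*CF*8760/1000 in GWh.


E = 280.2 * 0.61 * 8760 / 1000 = 1497.2767 GWh


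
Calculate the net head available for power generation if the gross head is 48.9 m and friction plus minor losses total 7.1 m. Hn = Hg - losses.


Hn = 48.9 - 7.1 = 41.8000 m


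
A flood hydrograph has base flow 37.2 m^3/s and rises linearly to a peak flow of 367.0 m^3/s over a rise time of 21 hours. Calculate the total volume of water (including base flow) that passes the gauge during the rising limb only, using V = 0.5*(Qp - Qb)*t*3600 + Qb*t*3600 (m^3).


V = 0.5*(367.0 - 37.2)*21*3600 + 37.2*21*3600 = 1.5279e+07 m^3


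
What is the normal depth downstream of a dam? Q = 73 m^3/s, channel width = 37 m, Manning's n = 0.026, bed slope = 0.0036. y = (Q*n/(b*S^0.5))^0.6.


y = (73 * 0.026 / (37 * 0.0036^0.5))^0.6 = 0.9103 m


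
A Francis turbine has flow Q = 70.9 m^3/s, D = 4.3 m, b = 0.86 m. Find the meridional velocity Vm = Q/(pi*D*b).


Vm = 70.9 / (pi * 4.3 * 0.86) = 6.1028 m/s


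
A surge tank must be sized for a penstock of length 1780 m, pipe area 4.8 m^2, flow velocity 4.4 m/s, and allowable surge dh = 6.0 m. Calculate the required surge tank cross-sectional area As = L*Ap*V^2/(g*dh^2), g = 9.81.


As = 1780 * 4.8 * 4.4^2 / (9.81 * 6.0^2) = 468.3765 m^2


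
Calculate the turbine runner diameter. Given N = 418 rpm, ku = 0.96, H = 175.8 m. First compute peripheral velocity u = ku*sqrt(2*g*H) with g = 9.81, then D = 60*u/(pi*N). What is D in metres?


u = 0.96 * sqrt(2*9.81*175.8) = 56.3807 m/s
D = 60 * 56.3807 / (pi * 418) = 2.5761 m


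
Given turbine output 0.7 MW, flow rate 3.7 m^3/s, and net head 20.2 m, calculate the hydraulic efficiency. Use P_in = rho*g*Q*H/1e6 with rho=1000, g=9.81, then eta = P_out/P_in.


P_in = 1000 * 9.81 * 3.7 * 20.2 / 1e6 = 0.7332 MW
eta = 0.7 / 0.7332 = 0.9547


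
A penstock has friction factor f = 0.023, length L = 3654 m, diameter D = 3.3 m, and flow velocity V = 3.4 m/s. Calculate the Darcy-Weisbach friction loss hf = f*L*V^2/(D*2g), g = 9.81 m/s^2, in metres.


hf = 0.023 * 3654 * 3.4^2 / (3.3 * 2 * 9.81) = 15.0052 m


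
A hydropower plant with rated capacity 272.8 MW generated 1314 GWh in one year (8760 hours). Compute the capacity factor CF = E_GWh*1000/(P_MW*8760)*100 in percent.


CF = 1314 * 1000 / (272.8 * 8760) * 100 = 54.9853 %


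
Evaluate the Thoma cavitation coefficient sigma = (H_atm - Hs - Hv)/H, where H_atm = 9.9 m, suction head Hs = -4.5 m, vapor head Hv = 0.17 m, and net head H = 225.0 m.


sigma = (9.9 - (-4.5) - 0.17) / 225.0 = 0.0632


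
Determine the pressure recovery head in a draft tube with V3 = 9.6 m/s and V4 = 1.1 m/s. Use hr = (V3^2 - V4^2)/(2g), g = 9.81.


hr = (9.6^2 - 1.1^2) / (2*9.81) = 4.6356 m


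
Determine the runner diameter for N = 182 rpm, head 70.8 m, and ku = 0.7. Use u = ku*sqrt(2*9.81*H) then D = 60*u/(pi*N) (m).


u = 0.7 * sqrt(2*9.81*70.8) = 26.0894 m/s
D = 60 * 26.0894 / (pi * 182) = 2.7378 m


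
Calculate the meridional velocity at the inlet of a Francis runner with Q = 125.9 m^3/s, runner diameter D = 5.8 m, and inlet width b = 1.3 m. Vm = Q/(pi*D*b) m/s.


Vm = 125.9 / (pi * 5.8 * 1.3) = 5.3150 m/s


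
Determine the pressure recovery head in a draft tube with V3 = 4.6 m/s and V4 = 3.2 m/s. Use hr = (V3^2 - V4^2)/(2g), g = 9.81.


hr = (4.6^2 - 3.2^2) / (2*9.81) = 0.5566 m


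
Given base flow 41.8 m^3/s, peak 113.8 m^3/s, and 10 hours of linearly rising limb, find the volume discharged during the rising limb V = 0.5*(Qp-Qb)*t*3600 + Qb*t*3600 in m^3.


V = 0.5*(113.8 - 41.8)*10*3600 + 41.8*10*3600 = 2.8008e+06 m^3


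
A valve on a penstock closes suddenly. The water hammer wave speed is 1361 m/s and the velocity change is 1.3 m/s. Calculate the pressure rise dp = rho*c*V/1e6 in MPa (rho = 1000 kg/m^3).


dp = 1000 * 1361 * 1.3 / 1e6 = 1.7693 MPa


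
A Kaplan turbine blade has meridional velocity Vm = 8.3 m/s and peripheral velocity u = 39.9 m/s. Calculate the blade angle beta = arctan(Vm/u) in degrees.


beta = arctan(8.3 / 39.9) = 11.7511 degrees


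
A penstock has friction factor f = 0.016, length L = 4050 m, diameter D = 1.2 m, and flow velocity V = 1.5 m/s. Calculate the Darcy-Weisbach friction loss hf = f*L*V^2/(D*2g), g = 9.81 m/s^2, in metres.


hf = 0.016 * 4050 * 1.5^2 / (1.2 * 2 * 9.81) = 6.1927 m


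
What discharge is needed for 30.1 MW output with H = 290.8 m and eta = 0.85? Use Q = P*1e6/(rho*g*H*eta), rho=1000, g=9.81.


Q = 30.1 * 1e6 / (1000 * 9.81 * 290.8 * 0.85) = 12.4132 m^3/s


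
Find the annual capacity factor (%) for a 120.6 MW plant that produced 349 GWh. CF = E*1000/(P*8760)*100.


CF = 349 * 1000 / (120.6 * 8760) * 100 = 33.0350 %


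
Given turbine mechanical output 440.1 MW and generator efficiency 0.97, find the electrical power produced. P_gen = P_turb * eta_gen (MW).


P_gen = 440.1 * 0.97 = 426.8970 MW


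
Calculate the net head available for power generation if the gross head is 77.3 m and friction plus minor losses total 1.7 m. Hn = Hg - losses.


Hn = 77.3 - 1.7 = 75.6000 m


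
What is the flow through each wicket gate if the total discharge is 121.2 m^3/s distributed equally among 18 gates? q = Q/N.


q = 121.2 / 18 = 6.7333 m^3/s


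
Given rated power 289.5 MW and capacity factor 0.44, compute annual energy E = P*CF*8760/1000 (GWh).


E = 289.5 * 0.44 * 8760 / 1000 = 1115.8488 GWh


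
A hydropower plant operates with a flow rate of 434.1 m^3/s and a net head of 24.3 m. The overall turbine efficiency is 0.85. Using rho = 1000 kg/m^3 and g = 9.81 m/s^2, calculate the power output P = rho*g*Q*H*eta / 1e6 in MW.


P = 1000 * 9.81 * 434.1 * 24.3 * 0.85 / 1e6 = 87.9598 MW


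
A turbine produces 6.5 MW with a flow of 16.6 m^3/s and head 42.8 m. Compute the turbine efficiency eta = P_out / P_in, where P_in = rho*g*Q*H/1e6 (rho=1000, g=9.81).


P_in = 1000 * 9.81 * 16.6 * 42.8 / 1e6 = 6.9698 MW
eta = 6.5 / 6.9698 = 0.9326


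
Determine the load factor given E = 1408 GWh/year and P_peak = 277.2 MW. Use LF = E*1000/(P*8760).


LF = 1408 * 1000 / (277.2 * 8760) = 0.5798


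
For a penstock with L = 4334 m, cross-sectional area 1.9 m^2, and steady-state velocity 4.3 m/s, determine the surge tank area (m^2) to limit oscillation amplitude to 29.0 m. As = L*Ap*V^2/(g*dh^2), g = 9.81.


As = 4334 * 1.9 * 4.3^2 / (9.81 * 29.0^2) = 18.4550 m^2


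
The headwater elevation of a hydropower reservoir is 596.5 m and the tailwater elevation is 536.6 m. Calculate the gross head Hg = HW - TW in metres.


Hg = 596.5 - 536.6 = 59.9000 m


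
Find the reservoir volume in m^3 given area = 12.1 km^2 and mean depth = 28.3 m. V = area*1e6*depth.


V = 12.1 * 1e6 * 28.3 = 3.4243e+08 m^3


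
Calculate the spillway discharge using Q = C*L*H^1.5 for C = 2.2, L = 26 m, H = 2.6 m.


Q = 2.2 * 26 * 2.6^1.5 = 239.8038 m^3/s


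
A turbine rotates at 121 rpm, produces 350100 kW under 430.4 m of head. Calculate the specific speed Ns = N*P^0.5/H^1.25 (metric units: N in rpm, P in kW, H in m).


Ns = 121 * 350100^0.5 / 430.4^1.25 = 36.5209


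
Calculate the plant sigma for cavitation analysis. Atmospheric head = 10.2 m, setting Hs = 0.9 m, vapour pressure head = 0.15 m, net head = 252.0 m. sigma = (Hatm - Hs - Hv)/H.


sigma = (10.2 - 0.9 - 0.15) / 252.0 = 0.0363


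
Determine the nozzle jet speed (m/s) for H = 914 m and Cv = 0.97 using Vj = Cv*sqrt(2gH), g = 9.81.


Vj = 0.97 * sqrt(2*9.81*914) = 129.8956 m/s


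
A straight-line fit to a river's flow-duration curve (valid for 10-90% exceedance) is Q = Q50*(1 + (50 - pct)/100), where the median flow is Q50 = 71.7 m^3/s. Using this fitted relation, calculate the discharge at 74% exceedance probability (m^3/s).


Q = 71.7 * (1 + (50 - 74)/100) = 54.4920 m^3/s


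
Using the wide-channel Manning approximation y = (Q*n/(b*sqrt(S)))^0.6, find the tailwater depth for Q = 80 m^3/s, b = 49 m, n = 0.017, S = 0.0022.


y = (80 * 0.017 / (49 * 0.0022^0.5))^0.6 = 0.7299 m


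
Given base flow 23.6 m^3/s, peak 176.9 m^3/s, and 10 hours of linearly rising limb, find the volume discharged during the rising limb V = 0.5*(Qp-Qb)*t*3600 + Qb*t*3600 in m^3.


V = 0.5*(176.9 - 23.6)*10*3600 + 23.6*10*3600 = 3.6090e+06 m^3


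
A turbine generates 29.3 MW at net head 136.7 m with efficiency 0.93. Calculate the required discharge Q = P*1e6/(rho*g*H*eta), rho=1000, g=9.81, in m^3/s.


Q = 29.3 * 1e6 / (1000 * 9.81 * 136.7 * 0.93) = 23.4935 m^3/s


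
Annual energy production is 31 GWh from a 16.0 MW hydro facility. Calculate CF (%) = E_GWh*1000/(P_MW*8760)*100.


CF = 31 * 1000 / (16.0 * 8760) * 100 = 22.1176 %


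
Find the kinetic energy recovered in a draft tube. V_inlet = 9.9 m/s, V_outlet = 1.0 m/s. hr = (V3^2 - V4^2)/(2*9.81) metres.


hr = (9.9^2 - 1.0^2) / (2*9.81) = 4.9444 m


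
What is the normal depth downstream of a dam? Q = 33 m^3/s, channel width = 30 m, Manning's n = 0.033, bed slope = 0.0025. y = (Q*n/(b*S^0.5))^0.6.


y = (33 * 0.033 / (30 * 0.0025^0.5))^0.6 = 0.8252 m


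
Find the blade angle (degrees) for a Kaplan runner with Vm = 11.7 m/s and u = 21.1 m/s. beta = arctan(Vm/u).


beta = arctan(11.7 / 21.1) = 29.0085 degrees


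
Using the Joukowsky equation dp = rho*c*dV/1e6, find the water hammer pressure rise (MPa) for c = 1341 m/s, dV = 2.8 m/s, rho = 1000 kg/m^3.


dp = 1000 * 1341 * 2.8 / 1e6 = 3.7548 MPa


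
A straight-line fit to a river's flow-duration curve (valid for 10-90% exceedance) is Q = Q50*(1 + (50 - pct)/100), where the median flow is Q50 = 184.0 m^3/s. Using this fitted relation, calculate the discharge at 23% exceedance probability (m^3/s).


Q = 184.0 * (1 + (50 - 23)/100) = 233.6800 m^3/s


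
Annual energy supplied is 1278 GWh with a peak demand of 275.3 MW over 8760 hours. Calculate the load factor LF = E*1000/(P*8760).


LF = 1278 * 1000 / (275.3 * 8760) = 0.5299


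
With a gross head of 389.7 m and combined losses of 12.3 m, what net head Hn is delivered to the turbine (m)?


Hn = 389.7 - 12.3 = 377.4000 m


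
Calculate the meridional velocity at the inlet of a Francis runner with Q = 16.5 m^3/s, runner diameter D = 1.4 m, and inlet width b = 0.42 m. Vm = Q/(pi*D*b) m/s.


Vm = 16.5 / (pi * 1.4 * 0.42) = 8.9322 m/s


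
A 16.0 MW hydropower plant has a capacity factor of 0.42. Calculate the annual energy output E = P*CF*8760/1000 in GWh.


E = 16.0 * 0.42 * 8760 / 1000 = 58.8672 GWh


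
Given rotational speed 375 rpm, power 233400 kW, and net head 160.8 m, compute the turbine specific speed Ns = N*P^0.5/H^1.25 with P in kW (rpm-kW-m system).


Ns = 375 * 233400^0.5 / 160.8^1.25 = 316.3910


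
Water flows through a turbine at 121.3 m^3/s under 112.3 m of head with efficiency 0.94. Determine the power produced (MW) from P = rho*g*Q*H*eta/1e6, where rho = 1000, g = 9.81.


P = 1000 * 9.81 * 121.3 * 112.3 * 0.94 / 1e6 = 125.6138 MW


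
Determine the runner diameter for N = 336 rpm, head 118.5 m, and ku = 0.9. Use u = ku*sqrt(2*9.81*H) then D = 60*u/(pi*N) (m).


u = 0.9 * sqrt(2*9.81*118.5) = 43.3961 m/s
D = 60 * 43.3961 / (pi * 336) = 2.4667 m


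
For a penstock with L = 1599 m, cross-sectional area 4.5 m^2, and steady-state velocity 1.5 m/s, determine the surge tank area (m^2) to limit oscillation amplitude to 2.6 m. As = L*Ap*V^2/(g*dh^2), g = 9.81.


As = 1599 * 4.5 * 1.5^2 / (9.81 * 2.6^2) = 244.1337 m^2


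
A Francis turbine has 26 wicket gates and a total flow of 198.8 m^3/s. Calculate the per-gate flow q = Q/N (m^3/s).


q = 198.8 / 26 = 7.6462 m^3/s


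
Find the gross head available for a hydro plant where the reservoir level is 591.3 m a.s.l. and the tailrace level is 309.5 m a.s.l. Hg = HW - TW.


Hg = 591.3 - 309.5 = 281.8000 m


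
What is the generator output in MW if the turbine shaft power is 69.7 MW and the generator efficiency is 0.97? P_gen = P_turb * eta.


P_gen = 69.7 * 0.97 = 67.6090 MW


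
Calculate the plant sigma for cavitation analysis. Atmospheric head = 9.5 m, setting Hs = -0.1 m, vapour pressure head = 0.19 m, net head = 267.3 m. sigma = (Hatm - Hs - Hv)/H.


sigma = (9.5 - (-0.1) - 0.19) / 267.3 = 0.0352


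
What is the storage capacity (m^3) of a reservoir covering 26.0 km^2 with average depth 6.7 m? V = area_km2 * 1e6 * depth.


V = 26.0 * 1e6 * 6.7 = 1.7420e+08 m^3


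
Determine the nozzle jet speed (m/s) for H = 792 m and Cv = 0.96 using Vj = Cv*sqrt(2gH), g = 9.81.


Vj = 0.96 * sqrt(2*9.81*792) = 119.6695 m/s


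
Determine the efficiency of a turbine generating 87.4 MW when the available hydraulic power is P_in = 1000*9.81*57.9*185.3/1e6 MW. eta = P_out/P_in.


P_in = 1000 * 9.81 * 57.9 * 185.3 / 1e6 = 105.2502 MW
eta = 87.4 / 105.2502 = 0.8304


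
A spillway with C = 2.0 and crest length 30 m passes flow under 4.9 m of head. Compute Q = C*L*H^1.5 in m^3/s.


Q = 2.0 * 30 * 4.9^1.5 = 650.7967 m^3/s


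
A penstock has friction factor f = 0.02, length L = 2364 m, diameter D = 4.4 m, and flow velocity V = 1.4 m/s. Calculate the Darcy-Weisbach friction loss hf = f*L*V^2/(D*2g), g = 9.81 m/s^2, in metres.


hf = 0.02 * 2364 * 1.4^2 / (4.4 * 2 * 9.81) = 1.0735 m


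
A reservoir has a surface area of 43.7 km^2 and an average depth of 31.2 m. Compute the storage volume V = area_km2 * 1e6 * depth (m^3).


V = 43.7 * 1e6 * 31.2 = 1.3634e+09 m^3


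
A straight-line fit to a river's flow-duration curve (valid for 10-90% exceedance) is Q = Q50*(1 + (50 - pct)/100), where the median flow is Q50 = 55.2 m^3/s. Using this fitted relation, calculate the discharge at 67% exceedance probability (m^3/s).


Q = 55.2 * (1 + (50 - 67)/100) = 45.8160 m^3/s


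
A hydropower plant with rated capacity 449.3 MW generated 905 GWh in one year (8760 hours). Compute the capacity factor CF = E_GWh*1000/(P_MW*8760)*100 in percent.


CF = 905 * 1000 / (449.3 * 8760) * 100 = 22.9937 %


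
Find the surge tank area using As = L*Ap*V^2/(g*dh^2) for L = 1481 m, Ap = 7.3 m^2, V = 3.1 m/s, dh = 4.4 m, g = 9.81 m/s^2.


As = 1481 * 7.3 * 3.1^2 / (9.81 * 4.4^2) = 547.0499 m^2


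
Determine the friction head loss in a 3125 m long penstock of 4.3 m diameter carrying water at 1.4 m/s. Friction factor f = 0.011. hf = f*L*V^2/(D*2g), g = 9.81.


hf = 0.011 * 3125 * 1.4^2 / (4.3 * 2 * 9.81) = 0.7986 m


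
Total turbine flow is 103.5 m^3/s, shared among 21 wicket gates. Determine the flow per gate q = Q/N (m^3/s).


q = 103.5 / 21 = 4.9286 m^3/s


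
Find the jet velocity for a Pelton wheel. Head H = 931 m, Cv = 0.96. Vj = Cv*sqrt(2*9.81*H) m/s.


Vj = 0.96 * sqrt(2*9.81*931) = 129.7465 m/s


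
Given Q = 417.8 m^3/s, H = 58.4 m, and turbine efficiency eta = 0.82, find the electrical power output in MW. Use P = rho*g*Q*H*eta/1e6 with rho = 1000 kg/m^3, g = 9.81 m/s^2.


P = 1000 * 9.81 * 417.8 * 58.4 * 0.82 / 1e6 = 196.2746 MW


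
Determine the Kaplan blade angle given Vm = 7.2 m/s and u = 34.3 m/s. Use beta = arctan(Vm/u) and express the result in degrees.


beta = arctan(7.2 / 34.3) = 11.8550 degrees


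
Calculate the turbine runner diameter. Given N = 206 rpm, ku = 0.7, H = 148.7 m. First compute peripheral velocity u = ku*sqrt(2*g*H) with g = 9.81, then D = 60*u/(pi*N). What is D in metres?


u = 0.7 * sqrt(2*9.81*148.7) = 37.8097 m/s
D = 60 * 37.8097 / (pi * 206) = 3.5054 m


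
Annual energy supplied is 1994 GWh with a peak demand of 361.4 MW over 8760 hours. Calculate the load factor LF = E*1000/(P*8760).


LF = 1994 * 1000 / (361.4 * 8760) = 0.6298


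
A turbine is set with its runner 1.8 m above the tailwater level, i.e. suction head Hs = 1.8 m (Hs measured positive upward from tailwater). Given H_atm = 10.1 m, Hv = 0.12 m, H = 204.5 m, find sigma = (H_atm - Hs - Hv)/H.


sigma = (10.1 - 1.8 - 0.12) / 204.5 = 0.0400


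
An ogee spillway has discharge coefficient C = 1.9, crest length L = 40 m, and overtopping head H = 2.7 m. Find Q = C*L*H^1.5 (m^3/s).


Q = 1.9 * 40 * 2.7^1.5 = 337.1780 m^3/s


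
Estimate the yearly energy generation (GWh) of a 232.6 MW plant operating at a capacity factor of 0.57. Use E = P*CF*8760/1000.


E = 232.6 * 0.57 * 8760 / 1000 = 1161.4183 GWh


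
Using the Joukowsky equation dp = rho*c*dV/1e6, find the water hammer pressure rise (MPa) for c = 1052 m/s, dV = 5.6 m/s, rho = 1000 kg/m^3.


dp = 1000 * 1052 * 5.6 / 1e6 = 5.8912 MPa


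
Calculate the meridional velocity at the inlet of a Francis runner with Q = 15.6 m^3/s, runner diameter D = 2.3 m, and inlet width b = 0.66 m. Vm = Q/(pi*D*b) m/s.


Vm = 15.6 / (pi * 2.3 * 0.66) = 3.2712 m/s


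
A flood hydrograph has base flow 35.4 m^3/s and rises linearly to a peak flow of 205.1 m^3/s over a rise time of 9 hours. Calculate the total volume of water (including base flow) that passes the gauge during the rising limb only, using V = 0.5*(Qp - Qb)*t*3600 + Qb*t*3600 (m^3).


V = 0.5*(205.1 - 35.4)*9*3600 + 35.4*9*3600 = 3.8961e+06 m^3


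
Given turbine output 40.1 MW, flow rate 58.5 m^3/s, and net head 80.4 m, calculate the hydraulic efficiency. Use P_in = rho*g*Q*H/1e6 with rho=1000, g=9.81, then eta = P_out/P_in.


P_in = 1000 * 9.81 * 58.5 * 80.4 / 1e6 = 46.1404 MW
eta = 40.1 / 46.1404 = 0.8691


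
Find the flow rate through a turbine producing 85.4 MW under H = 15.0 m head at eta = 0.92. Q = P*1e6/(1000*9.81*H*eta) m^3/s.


Q = 85.4 * 1e6 / (1000 * 9.81 * 15.0 * 0.92) = 630.8263 m^3/s


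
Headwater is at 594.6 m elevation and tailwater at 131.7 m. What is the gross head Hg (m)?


Hg = 594.6 - 131.7 = 462.9000 m


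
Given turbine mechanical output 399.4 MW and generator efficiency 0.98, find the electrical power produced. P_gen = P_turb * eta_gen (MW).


P_gen = 399.4 * 0.98 = 391.4120 MW


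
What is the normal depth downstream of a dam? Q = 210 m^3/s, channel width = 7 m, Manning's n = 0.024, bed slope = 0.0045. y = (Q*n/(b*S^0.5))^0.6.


y = (210 * 0.024 / (7 * 0.0045^0.5))^0.6 = 4.1537 m


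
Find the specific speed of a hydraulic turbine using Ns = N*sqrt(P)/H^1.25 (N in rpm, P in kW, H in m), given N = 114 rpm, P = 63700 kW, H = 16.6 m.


Ns = 114 * 63700^0.5 / 16.6^1.25 = 858.6960


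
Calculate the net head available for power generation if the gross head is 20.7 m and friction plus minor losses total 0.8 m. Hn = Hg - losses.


Hn = 20.7 - 0.8 = 19.9000 m


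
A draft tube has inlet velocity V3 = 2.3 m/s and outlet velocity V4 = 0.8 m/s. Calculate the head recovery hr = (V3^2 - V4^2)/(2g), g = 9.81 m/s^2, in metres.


hr = (2.3^2 - 0.8^2) / (2*9.81) = 0.2370 m


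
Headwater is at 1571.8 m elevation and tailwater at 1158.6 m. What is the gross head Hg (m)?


Hg = 1571.8 - 1158.6 = 413.2000 m


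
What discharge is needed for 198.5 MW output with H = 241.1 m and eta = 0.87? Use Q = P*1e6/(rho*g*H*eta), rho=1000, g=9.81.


Q = 198.5 * 1e6 / (1000 * 9.81 * 241.1 * 0.87) = 96.4662 m^3/s


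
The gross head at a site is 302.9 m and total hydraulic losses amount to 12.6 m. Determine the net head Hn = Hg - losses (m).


Hn = 302.9 - 12.6 = 290.3000 m


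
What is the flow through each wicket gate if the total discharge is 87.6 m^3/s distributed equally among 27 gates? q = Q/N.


q = 87.6 / 27 = 3.2444 m^3/s


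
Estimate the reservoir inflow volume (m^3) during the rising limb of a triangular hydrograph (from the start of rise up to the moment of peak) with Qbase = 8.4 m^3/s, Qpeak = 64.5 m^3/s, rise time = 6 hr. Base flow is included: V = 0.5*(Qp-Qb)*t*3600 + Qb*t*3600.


V = 0.5*(64.5 - 8.4)*6*3600 + 8.4*6*3600 = 787320.0000 m^3


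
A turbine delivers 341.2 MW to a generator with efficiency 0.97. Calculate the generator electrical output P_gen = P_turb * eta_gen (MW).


P_gen = 341.2 * 0.97 = 330.9640 MW


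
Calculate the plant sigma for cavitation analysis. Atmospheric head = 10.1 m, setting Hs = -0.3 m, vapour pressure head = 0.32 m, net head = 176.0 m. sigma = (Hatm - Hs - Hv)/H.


sigma = (10.1 - (-0.3) - 0.32) / 176.0 = 0.0573


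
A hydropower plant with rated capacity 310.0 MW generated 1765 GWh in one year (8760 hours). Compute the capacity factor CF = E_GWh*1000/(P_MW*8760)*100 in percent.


CF = 1765 * 1000 / (310.0 * 8760) * 100 = 64.9948 %


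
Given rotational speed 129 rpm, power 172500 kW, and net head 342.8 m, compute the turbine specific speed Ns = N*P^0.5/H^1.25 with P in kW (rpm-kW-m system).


Ns = 129 * 172500^0.5 / 342.8^1.25 = 36.3231


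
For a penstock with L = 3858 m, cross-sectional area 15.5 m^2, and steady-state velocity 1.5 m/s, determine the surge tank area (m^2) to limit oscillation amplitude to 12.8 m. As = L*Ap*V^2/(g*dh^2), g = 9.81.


As = 3858 * 15.5 * 1.5^2 / (9.81 * 12.8^2) = 83.7120 m^2


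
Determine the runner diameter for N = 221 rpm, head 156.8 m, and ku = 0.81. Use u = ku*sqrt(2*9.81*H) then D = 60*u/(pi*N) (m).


u = 0.81 * sqrt(2*9.81*156.8) = 44.9270 m/s
D = 60 * 44.9270 / (pi * 221) = 3.8825 m


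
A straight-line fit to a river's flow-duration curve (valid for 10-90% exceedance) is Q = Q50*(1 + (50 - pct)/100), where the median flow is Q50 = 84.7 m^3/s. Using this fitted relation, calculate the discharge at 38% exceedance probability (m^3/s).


Q = 84.7 * (1 + (50 - 38)/100) = 94.8640 m^3/s


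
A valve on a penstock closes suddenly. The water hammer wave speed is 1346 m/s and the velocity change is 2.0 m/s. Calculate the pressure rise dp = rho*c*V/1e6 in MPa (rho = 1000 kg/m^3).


dp = 1000 * 1346 * 2.0 / 1e6 = 2.6920 MPa


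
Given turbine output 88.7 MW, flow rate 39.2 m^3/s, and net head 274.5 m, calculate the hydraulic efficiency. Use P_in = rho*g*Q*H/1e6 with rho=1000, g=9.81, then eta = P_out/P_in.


P_in = 1000 * 9.81 * 39.2 * 274.5 / 1e6 = 105.5595 MW
eta = 88.7 / 105.5595 = 0.8403


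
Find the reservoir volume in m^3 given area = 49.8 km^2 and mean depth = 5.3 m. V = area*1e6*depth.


V = 49.8 * 1e6 * 5.3 = 2.6394e+08 m^3


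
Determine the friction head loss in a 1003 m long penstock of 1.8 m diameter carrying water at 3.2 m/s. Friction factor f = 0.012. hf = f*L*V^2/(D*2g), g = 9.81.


hf = 0.012 * 1003 * 3.2^2 / (1.8 * 2 * 9.81) = 3.4899 m


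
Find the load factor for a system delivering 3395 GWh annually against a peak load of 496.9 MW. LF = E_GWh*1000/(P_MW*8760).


LF = 3395 * 1000 / (496.9 * 8760) = 0.7799


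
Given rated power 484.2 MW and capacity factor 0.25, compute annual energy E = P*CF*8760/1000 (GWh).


E = 484.2 * 0.25 * 8760 / 1000 = 1060.3980 GWh


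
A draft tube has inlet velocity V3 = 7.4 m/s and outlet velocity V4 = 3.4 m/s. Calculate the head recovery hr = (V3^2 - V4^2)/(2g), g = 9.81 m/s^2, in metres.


hr = (7.4^2 - 3.4^2) / (2*9.81) = 2.2018 m


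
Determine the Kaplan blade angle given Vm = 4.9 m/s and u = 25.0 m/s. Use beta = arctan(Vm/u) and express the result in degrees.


beta = arctan(4.9 / 25.0) = 11.0894 degrees


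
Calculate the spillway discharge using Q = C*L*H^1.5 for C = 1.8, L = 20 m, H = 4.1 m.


Q = 1.8 * 20 * 4.1^1.5 = 298.8672 m^3/s


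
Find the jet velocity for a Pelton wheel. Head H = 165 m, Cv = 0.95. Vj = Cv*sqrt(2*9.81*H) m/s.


Vj = 0.95 * sqrt(2*9.81*165) = 54.0524 m/s


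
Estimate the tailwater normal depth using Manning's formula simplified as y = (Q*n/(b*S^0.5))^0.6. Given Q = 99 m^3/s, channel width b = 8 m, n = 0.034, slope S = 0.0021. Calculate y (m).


y = (99 * 0.034 / (8 * 0.0021^0.5))^0.6 = 3.7822 m


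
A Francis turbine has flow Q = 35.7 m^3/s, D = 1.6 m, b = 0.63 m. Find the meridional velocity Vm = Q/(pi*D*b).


Vm = 35.7 / (pi * 1.6 * 0.63) = 11.2735 m/s


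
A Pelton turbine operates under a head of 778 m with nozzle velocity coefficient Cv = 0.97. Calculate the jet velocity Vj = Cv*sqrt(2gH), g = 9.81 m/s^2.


Vj = 0.97 * sqrt(2*9.81*778) = 119.8425 m/s


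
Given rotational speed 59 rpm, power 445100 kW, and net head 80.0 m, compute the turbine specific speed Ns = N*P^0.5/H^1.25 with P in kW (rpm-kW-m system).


Ns = 59 * 445100^0.5 / 80.0^1.25 = 164.5199


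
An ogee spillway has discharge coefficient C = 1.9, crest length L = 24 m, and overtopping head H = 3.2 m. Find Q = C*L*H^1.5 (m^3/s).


Q = 1.9 * 24 * 3.2^1.5 = 261.0296 m^3/s


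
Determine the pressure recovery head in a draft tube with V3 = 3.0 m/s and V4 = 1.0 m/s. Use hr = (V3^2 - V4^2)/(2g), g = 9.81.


hr = (3.0^2 - 1.0^2) / (2*9.81) = 0.4077 m


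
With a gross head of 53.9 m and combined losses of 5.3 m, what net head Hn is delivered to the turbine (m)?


Hn = 53.9 - 5.3 = 48.6000 m


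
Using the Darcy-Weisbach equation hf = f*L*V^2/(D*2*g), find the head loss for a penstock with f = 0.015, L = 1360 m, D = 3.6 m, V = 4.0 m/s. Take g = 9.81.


hf = 0.015 * 1360 * 4.0^2 / (3.6 * 2 * 9.81) = 4.6211 m


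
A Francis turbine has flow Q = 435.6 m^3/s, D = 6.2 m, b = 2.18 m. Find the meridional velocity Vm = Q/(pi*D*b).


Vm = 435.6 / (pi * 6.2 * 2.18) = 10.2586 m/s


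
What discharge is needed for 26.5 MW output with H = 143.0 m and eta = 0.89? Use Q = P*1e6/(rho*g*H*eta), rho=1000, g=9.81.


Q = 26.5 * 1e6 / (1000 * 9.81 * 143.0 * 0.89) = 21.2252 m^3/s


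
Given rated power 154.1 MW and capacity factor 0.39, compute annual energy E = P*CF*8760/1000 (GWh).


E = 154.1 * 0.39 * 8760 / 1000 = 526.4672 GWh


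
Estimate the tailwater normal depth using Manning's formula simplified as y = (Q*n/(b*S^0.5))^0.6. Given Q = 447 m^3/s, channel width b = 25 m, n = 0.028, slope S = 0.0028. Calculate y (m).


y = (447 * 0.028 / (25 * 0.0028^0.5))^0.6 = 3.8510 m


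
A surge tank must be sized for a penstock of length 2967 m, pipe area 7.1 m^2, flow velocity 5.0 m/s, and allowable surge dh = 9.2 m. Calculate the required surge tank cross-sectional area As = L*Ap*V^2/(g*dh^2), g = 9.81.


As = 2967 * 7.1 * 5.0^2 / (9.81 * 9.2^2) = 634.2657 m^2


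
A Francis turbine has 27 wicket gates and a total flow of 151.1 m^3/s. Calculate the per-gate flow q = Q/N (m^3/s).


q = 151.1 / 27 = 5.5963 m^3/s


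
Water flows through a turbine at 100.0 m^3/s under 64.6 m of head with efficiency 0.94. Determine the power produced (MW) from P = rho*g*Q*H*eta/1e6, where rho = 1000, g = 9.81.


P = 1000 * 9.81 * 100.0 * 64.6 * 0.94 / 1e6 = 59.5702 MW


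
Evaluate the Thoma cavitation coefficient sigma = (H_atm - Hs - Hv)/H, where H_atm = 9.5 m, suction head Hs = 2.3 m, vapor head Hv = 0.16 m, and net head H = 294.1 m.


sigma = (9.5 - 2.3 - 0.16) / 294.1 = 0.0239


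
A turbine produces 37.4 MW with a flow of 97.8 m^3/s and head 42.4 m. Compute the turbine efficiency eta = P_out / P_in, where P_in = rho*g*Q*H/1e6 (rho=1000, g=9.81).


P_in = 1000 * 9.81 * 97.8 * 42.4 / 1e6 = 40.6793 MW
eta = 37.4 / 40.6793 = 0.9194


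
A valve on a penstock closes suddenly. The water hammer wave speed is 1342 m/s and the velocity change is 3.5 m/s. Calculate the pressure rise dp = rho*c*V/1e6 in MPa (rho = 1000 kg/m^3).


dp = 1000 * 1342 * 3.5 / 1e6 = 4.6970 MPa
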